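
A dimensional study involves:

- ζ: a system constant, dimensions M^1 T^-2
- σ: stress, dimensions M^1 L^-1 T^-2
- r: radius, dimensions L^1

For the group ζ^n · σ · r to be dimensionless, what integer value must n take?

Balance the M exponent: (1)·n from ζ, plus (1) + (0) = 1 from the rest, must sum to zero.
n + 1 = 0, so n = -1.

-1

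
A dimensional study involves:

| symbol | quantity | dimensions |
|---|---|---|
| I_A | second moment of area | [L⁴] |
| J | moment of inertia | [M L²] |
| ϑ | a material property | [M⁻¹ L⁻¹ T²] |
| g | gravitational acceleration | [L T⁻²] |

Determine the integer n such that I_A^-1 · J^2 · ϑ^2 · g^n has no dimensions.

2

Balance the L exponent: (1)·n from g, plus −(4) + 2·(2) + 2·(-1) = -2 from the rest, must sum to zero.
n − 2 = 0, so n = 2.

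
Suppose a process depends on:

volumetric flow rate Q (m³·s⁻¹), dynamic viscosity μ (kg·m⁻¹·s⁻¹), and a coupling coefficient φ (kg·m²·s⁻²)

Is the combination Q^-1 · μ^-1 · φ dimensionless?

yes

Sum the exponent of each base dimension across the product:
  M: −[Q]_M − [μ]_M + [φ]_M = −(0) − (1) + (1) = 0
  L: −[Q]_L − [μ]_L + [φ]_L = −(3) − (-1) + (2) = 0
  T: −[Q]_T − [μ]_T + [φ]_T = −(-1) − (-1) + (-2) = 0
All base exponents vanish — dimensionless.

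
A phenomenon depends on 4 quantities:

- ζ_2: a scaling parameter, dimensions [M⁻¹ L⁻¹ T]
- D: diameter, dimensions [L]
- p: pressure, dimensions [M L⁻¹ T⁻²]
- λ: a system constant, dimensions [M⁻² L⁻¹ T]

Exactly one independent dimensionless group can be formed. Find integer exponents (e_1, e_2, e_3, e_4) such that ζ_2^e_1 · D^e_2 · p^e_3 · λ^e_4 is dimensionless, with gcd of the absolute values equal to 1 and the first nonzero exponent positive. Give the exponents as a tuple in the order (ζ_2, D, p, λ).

(3, 3, 1, -1)

M: e_1·(-1) + e_2·(0) + e_3·(1) + e_4·(-2) = 0
L: e_1·(-1) + e_2·(1) + e_3·(-1) + e_4·(-1) = 0
T: e_1·(1) + e_2·(0) + e_3·(-2) + e_4·(1) = 0
Solving this homogeneous linear system for the smallest-integer solution (first nonzero entry positive) gives (3, 3, 1, -1).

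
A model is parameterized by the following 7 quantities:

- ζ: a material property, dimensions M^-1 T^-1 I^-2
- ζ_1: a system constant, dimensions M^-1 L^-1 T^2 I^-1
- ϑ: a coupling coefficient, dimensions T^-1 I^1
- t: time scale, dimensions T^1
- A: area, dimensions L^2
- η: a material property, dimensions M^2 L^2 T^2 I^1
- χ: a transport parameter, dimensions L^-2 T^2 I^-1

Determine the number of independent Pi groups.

3

There are 7 variables and 4 base dimensions (M, L, T, I).
The dimension matrix has rank 4.
Independent dimensionless groups: 7 − 4 = 3.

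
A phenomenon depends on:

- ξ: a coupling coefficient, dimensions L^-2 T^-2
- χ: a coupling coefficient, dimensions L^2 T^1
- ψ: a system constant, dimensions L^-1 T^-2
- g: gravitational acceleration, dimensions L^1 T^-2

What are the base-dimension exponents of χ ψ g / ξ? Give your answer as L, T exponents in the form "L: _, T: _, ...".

L: 4, T: -1

Collect each base-dimension exponent across the product:
  L: −(-2) + (2) + (-1) + (1) = 4
  T: −(-2) + (1) + (-2) + (-2) = -1
So the dimensions are [L⁴ T⁻¹].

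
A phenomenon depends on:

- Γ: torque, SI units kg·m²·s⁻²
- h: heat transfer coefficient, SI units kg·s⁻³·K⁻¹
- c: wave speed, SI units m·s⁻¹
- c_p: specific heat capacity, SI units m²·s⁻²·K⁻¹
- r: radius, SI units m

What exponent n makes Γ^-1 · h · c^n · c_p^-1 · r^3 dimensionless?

1

Balance the L exponent: (1)·n from c, plus −(2) + (0) − (2) + 3·(1) = -1 from the rest, must sum to zero.
n − 1 = 0, so n = 1.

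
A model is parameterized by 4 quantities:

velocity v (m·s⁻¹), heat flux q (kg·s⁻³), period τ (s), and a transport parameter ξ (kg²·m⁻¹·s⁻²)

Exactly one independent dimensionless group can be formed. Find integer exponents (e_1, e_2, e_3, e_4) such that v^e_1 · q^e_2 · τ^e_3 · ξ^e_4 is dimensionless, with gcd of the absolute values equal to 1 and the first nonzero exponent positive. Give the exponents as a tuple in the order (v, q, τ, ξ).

M: e_1·(0) + e_2·(1) + e_3·(0) + e_4·(2) = 0
L: e_1·(1) + e_2·(0) + e_3·(0) + e_4·(-1) = 0
T: e_1·(-1) + e_2·(-3) + e_3·(1) + e_4·(-2) = 0
Solving this homogeneous linear system for the smallest-integer solution (first nonzero entry positive) gives (1, -2, -3, 1).

(1, -2, -3, 1)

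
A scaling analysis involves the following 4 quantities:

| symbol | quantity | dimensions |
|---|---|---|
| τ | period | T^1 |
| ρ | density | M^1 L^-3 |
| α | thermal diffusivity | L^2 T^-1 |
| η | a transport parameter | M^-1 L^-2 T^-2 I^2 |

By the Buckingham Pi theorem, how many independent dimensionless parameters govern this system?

There are 4 variables and 4 base dimensions (M, L, T, I).
The dimension matrix has rank 4.
Independent dimensionless groups: 4 − 4 = 0.

0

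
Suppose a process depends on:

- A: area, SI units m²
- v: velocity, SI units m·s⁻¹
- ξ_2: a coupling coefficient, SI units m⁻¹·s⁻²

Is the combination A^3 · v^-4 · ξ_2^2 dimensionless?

Sum the exponent of each base dimension across the product:
  L: 3·[A]_L − 4·[v]_L + 2·[ξ_2]_L = 3·(2) − 4·(1) + 2·(-1) = 0
  T: 3·[A]_T − 4·[v]_T + 2·[ξ_2]_T = 3·(0) − 4·(-1) + 2·(-2) = 0
All base exponents vanish — dimensionless.

yes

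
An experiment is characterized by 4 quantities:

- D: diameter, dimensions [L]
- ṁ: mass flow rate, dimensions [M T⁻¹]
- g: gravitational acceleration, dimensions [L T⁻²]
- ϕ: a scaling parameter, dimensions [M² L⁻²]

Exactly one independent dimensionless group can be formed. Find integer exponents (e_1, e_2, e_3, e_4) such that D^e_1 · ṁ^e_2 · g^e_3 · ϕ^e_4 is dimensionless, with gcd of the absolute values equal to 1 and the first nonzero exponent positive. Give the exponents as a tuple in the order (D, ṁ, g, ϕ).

(1, -2, 1, 1)

M: e_1·(0) + e_2·(1) + e_3·(0) + e_4·(2) = 0
L: e_1·(1) + e_2·(0) + e_3·(1) + e_4·(-2) = 0
T: e_1·(0) + e_2·(-1) + e_3·(-2) + e_4·(0) = 0
Solving this homogeneous linear system for the smallest-integer solution (first nonzero entry positive) gives (1, -2, 1, 1).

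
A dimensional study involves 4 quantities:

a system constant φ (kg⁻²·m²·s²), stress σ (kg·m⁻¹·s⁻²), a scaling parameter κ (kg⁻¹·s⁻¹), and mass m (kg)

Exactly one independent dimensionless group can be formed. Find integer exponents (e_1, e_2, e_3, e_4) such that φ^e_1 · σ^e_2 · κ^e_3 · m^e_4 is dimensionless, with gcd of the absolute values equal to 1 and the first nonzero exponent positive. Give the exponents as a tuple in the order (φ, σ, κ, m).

M: e_1·(-2) + e_2·(1) + e_3·(-1) + e_4·(1) = 0
L: e_1·(2) + e_2·(-1) + e_3·(0) + e_4·(0) = 0
T: e_1·(2) + e_2·(-2) + e_3·(-1) + e_4·(0) = 0
Solving this homogeneous linear system for the smallest-integer solution (first nonzero entry positive) gives (1, 2, -2, -2).

(1, 2, -2, -2)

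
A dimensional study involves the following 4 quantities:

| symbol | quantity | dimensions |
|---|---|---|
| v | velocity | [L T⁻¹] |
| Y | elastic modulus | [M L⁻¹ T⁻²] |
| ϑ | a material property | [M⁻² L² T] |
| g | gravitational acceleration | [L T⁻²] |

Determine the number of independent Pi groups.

1

There are 4 variables and 3 base dimensions (M, L, T).
The dimension matrix has rank 3.
Independent dimensionless groups: 4 − 3 = 1.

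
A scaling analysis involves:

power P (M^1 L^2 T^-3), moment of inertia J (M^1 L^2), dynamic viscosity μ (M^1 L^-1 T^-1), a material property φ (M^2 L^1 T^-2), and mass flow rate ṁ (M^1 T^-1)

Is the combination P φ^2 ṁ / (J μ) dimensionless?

Sum the exponent of each base dimension across the product:
  M: [P]_M − [J]_M − [μ]_M + 2·[φ]_M + [ṁ]_M = (1) − (1) − (1) + 2·(2) + (1) = 4
  L: [P]_L − [J]_L − [μ]_L + 2·[φ]_L + [ṁ]_L = (2) − (2) − (-1) + 2·(1) + (0) = 3
  T: [P]_T − [J]_T − [μ]_T + 2·[φ]_T + [ṁ]_T = (-3) − (0) − (-1) + 2·(-2) + (-1) = -7
Net dimensions [M⁴ L³ T⁻⁷] ≠ [1] — not dimensionless.

no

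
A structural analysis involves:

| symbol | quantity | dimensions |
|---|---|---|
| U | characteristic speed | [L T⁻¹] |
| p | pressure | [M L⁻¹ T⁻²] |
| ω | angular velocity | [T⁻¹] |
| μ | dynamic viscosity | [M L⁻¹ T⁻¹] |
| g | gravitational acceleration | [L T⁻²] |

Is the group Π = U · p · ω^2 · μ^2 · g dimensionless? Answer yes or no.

no

Sum the exponent of each base dimension across the product:
  M: [U]_M + [p]_M + 2·[ω]_M + 2·[μ]_M + [g]_M = (0) + (1) + 2·(0) + 2·(1) + (0) = 3
  L: [U]_L + [p]_L + 2·[ω]_L + 2·[μ]_L + [g]_L = (1) + (-1) + 2·(0) + 2·(-1) + (1) = -1
  T: [U]_T + [p]_T + 2·[ω]_T + 2·[μ]_T + [g]_T = (-1) + (-2) + 2·(-1) + 2·(-1) + (-2) = -9
Net dimensions [M³ L⁻¹ T⁻⁹] ≠ [1] — not dimensionless.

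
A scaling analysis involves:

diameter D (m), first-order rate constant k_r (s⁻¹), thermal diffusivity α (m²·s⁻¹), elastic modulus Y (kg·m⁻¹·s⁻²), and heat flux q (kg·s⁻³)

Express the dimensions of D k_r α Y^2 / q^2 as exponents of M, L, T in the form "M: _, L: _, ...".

M: 0, L: 1, T: 0

Collect each base-dimension exponent across the product:
  M: (0) + (0) + (0) + 2·(1) − 2·(1) = 0
  L: (1) + (0) + (2) + 2·(-1) − 2·(0) = 1
  T: (0) + (-1) + (-1) + 2·(-2) − 2·(-3) = 0
So the dimensions are [L].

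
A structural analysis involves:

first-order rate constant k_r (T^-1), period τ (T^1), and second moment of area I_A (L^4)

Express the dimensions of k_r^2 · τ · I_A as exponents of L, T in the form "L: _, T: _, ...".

Collect each base-dimension exponent across the product:
  L: 2·(0) + (0) + (4) = 4
  T: 2·(-1) + (1) + (0) = -1
So the dimensions are [L⁴ T⁻¹].

L: 4, T: -1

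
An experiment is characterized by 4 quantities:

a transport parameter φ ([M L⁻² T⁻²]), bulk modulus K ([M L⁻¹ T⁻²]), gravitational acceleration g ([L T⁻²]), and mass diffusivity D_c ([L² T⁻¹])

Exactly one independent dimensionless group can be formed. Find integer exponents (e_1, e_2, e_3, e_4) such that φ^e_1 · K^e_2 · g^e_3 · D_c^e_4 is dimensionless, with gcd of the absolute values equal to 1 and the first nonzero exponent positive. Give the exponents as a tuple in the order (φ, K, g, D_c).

M: e_1·(1) + e_2·(1) + e_3·(0) + e_4·(0) = 0
L: e_1·(-2) + e_2·(-1) + e_3·(1) + e_4·(2) = 0
T: e_1·(-2) + e_2·(-2) + e_3·(-2) + e_4·(-1) = 0
Solving this homogeneous linear system for the smallest-integer solution (first nonzero entry positive) gives (3, -3, -1, 2).

(3, -3, -1, 2)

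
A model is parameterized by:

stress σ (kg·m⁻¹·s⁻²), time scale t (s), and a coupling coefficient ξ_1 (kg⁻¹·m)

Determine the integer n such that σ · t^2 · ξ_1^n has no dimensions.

Balance the M exponent: (-1)·n from ξ_1, plus (1) + 2·(0) = 1 from the rest, must sum to zero.
−n + 1 = 0, so n = 1.

1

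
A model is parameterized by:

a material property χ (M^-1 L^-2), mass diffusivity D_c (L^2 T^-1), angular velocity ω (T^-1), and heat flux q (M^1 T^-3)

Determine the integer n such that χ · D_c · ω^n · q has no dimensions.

Balance the T exponent: (-1)·n from ω, plus (0) + (-1) + (-3) = -4 from the rest, must sum to zero.
−n − 4 = 0, so n = -4.

-4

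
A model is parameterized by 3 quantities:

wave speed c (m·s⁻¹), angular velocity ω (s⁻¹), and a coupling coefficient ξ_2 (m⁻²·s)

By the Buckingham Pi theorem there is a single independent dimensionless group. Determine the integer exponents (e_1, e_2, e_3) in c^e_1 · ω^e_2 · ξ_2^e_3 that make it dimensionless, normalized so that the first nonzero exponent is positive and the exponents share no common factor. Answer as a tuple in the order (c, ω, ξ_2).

L: e_1·(1) + e_2·(0) + e_3·(-2) = 0
T: e_1·(-1) + e_2·(-1) + e_3·(1) = 0
Solving this homogeneous linear system for the smallest-integer solution (first nonzero entry positive) gives (2, -1, 1).

(2, -1, 1)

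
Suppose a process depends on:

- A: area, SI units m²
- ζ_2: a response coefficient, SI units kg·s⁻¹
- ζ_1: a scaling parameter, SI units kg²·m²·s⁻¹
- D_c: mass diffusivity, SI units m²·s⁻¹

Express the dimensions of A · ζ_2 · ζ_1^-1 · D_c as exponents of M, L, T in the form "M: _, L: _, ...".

M: -1, L: 2, T: -1

Collect each base-dimension exponent across the product:
  M: (0) + (1) − (2) + (0) = -1
  L: (2) + (0) − (2) + (2) = 2
  T: (0) + (-1) − (-1) + (-1) = -1
So the dimensions are [M⁻¹ L² T⁻¹].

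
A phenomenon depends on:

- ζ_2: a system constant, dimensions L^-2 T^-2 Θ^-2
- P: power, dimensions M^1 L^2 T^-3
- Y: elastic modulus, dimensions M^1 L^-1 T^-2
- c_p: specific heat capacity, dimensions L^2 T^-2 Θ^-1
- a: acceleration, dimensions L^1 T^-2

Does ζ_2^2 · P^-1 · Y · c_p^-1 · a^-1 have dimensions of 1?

no

Sum the exponent of each base dimension across the product:
  M: 2·[ζ_2]_M − [P]_M + [Y]_M − [c_p]_M − [a]_M = 2·(0) − (1) + (1) − (0) − (0) = 0
  L: 2·[ζ_2]_L − [P]_L + [Y]_L − [c_p]_L − [a]_L = 2·(-2) − (2) + (-1) − (2) − (1) = -10
  T: 2·[ζ_2]_T − [P]_T + [Y]_T − [c_p]_T − [a]_T = 2·(-2) − (-3) + (-2) − (-2) − (-2) = 1
  Θ: 2·[ζ_2]_Θ − [P]_Θ + [Y]_Θ − [c_p]_Θ − [a]_Θ = 2·(-2) − (0) + (0) − (-1) − (0) = -3
Net dimensions [L⁻¹⁰ T Θ⁻³] ≠ [1] — not dimensionless.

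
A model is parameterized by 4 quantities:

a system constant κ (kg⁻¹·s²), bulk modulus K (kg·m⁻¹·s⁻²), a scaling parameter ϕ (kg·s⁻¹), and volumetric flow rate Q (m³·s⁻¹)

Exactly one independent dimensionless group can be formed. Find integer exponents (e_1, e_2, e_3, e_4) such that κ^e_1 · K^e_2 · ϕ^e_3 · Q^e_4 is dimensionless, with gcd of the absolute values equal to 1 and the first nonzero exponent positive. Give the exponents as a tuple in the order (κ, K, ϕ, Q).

M: e_1·(-1) + e_2·(1) + e_3·(1) + e_4·(0) = 0
L: e_1·(0) + e_2·(-1) + e_3·(0) + e_4·(3) = 0
T: e_1·(2) + e_2·(-2) + e_3·(-1) + e_4·(-1) = 0
Solving this homogeneous linear system for the smallest-integer solution (first nonzero entry positive) gives (4, 3, 1, 1).

(4, 3, 1, 1)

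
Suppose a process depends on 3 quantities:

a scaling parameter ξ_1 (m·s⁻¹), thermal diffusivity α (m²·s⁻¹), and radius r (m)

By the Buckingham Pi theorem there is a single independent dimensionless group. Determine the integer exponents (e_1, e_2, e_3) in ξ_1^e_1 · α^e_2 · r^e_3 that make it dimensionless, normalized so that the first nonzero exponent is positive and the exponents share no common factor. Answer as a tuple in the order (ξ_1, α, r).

(1, -1, 1)

L: e_1·(1) + e_2·(2) + e_3·(1) = 0
T: e_1·(-1) + e_2·(-1) + e_3·(0) = 0
Solving this homogeneous linear system for the smallest-integer solution (first nonzero entry positive) gives (1, -1, 1).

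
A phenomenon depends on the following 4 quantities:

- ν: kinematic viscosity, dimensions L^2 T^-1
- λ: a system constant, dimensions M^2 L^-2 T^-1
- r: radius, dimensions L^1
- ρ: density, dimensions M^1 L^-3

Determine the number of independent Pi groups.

There are 4 variables and 3 base dimensions (M, L, T).
The dimension matrix has rank 3.
Independent dimensionless groups: 4 − 3 = 1.

1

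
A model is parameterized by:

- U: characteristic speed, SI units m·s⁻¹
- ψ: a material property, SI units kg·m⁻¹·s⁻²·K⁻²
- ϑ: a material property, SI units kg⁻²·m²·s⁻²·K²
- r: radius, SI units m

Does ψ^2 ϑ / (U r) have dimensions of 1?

no

Sum the exponent of each base dimension across the product:
  M: −[U]_M + 2·[ψ]_M + [ϑ]_M − [r]_M = −(0) + 2·(1) + (-2) − (0) = 0
  L: −[U]_L + 2·[ψ]_L + [ϑ]_L − [r]_L = −(1) + 2·(-1) + (2) − (1) = -2
  T: −[U]_T + 2·[ψ]_T + [ϑ]_T − [r]_T = −(-1) + 2·(-2) + (-2) − (0) = -5
  Θ: −[U]_Θ + 2·[ψ]_Θ + [ϑ]_Θ − [r]_Θ = −(0) + 2·(-2) + (2) − (0) = -2
Net dimensions [L⁻² T⁻⁵ Θ⁻²] ≠ [1] — not dimensionless.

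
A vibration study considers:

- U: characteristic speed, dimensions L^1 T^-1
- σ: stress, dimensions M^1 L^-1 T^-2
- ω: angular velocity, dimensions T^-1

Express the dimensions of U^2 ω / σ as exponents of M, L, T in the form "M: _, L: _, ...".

Collect each base-dimension exponent across the product:
  M: 2·(0) − (1) + (0) = -1
  L: 2·(1) − (-1) + (0) = 3
  T: 2·(-1) − (-2) + (-1) = -1
So the dimensions are [M⁻¹ L³ T⁻¹].

M: -1, L: 3, T: -1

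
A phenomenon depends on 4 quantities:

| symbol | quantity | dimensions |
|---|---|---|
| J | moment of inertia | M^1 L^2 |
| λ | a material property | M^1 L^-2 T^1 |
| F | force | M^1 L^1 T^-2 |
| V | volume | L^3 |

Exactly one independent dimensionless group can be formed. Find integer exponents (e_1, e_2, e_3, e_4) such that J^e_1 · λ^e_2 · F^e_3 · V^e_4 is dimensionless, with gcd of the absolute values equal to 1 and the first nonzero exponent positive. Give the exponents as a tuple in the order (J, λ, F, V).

(3, -2, -1, -3)

M: e_1·(1) + e_2·(1) + e_3·(1) + e_4·(0) = 0
L: e_1·(2) + e_2·(-2) + e_3·(1) + e_4·(3) = 0
T: e_1·(0) + e_2·(1) + e_3·(-2) + e_4·(0) = 0
Solving this homogeneous linear system for the smallest-integer solution (first nonzero entry positive) gives (3, -2, -1, -3).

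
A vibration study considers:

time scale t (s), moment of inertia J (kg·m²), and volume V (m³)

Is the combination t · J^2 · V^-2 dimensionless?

Sum the exponent of each base dimension across the product:
  M: [t]_M + 2·[J]_M − 2·[V]_M = (0) + 2·(1) − 2·(0) = 2
  L: [t]_L + 2·[J]_L − 2·[V]_L = (0) + 2·(2) − 2·(3) = -2
  T: [t]_T + 2·[J]_T − 2·[V]_T = (1) + 2·(0) − 2·(0) = 1
Net dimensions [M² L⁻² T] ≠ [1] — not dimensionless.

no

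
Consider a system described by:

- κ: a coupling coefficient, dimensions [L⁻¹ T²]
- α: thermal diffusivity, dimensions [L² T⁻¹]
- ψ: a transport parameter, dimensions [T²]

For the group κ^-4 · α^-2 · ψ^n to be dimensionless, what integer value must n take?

3

Balance the T exponent: (2)·n from ψ, plus −4·(2) − 2·(-1) = -6 from the rest, must sum to zero.
2n − 6 = 0, so n = 3.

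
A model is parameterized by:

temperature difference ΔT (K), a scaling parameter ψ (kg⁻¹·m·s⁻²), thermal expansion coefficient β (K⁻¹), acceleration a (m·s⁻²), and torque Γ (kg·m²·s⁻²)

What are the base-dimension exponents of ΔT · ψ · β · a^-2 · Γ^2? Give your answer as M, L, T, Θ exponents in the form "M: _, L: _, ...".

Collect each base-dimension exponent across the product:
  M: (0) + (-1) + (0) − 2·(0) + 2·(1) = 1
  L: (0) + (1) + (0) − 2·(1) + 2·(2) = 3
  T: (0) + (-2) + (0) − 2·(-2) + 2·(-2) = -2
  Θ: (1) + (0) + (-1) − 2·(0) + 2·(0) = 0
So the dimensions are [M L³ T⁻²].

M: 1, L: 3, T: -2, Θ: 0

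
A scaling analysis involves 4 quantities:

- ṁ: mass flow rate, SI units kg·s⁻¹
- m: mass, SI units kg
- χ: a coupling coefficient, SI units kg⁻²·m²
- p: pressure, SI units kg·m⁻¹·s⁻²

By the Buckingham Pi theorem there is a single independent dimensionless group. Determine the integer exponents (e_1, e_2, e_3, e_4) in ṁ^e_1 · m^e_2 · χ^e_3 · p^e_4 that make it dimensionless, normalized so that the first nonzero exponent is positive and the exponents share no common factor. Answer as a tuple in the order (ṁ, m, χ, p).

M: e_1·(1) + e_2·(1) + e_3·(-2) + e_4·(1) = 0
L: e_1·(0) + e_2·(0) + e_3·(2) + e_4·(-1) = 0
T: e_1·(-1) + e_2·(0) + e_3·(0) + e_4·(-2) = 0
Solving this homogeneous linear system for the smallest-integer solution (first nonzero entry positive) gives (4, -4, -1, -2).

(4, -4, -1, -2)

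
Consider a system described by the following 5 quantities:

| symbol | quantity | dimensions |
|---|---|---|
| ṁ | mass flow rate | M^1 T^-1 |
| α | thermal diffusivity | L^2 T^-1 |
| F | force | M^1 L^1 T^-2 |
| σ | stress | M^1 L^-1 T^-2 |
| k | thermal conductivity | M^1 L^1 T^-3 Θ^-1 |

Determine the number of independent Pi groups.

1

There are 5 variables and 4 base dimensions (M, L, T, Θ).
The dimension matrix has rank 4.
Independent dimensionless groups: 5 − 4 = 1.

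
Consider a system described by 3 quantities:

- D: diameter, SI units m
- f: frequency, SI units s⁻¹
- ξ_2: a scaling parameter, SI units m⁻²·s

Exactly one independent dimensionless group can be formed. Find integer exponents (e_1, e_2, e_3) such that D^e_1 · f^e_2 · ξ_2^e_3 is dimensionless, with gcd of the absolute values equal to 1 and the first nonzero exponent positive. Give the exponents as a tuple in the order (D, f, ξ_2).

(2, 1, 1)

L: e_1·(1) + e_2·(0) + e_3·(-2) = 0
T: e_1·(0) + e_2·(-1) + e_3·(1) = 0
Solving this homogeneous linear system for the smallest-integer solution (first nonzero entry positive) gives (2, 1, 1).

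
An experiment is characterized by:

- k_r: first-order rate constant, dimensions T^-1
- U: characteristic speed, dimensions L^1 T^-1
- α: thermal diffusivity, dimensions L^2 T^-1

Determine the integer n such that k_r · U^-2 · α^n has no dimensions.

Balance the L exponent: (2)·n from α, plus (0) − 2·(1) = -2 from the rest, must sum to zero.
2n − 2 = 0, so n = 1.

1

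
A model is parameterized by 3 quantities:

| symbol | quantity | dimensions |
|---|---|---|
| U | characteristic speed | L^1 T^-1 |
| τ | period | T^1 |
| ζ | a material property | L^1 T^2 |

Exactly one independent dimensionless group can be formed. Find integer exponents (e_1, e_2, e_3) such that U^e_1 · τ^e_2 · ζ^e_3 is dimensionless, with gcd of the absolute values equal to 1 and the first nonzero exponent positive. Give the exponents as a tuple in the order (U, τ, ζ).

(1, 3, -1)

L: e_1·(1) + e_2·(0) + e_3·(1) = 0
T: e_1·(-1) + e_2·(1) + e_3·(2) = 0
Solving this homogeneous linear system for the smallest-integer solution (first nonzero entry positive) gives (1, 3, -1).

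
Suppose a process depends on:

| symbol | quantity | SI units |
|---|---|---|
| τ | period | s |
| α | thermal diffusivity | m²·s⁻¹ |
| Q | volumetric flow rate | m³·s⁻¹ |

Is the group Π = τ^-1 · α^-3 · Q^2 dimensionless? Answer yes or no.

yes

Sum the exponent of each base dimension across the product:
  L: −[τ]_L − 3·[α]_L + 2·[Q]_L = −(0) − 3·(2) + 2·(3) = 0
  T: −[τ]_T − 3·[α]_T + 2·[Q]_T = −(1) − 3·(-1) + 2·(-1) = 0
All base exponents vanish — dimensionless.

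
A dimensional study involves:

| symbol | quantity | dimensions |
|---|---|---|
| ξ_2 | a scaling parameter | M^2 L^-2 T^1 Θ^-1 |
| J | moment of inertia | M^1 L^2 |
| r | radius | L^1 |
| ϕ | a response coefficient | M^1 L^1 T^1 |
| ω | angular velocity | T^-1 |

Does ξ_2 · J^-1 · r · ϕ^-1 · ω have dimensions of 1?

no

Sum the exponent of each base dimension across the product:
  M: [ξ_2]_M − [J]_M + [r]_M − [ϕ]_M + [ω]_M = (2) − (1) + (0) − (1) + (0) = 0
  L: [ξ_2]_L − [J]_L + [r]_L − [ϕ]_L + [ω]_L = (-2) − (2) + (1) − (1) + (0) = -4
  T: [ξ_2]_T − [J]_T + [r]_T − [ϕ]_T + [ω]_T = (1) − (0) + (0) − (1) + (-1) = -1
  Θ: [ξ_2]_Θ − [J]_Θ + [r]_Θ − [ϕ]_Θ + [ω]_Θ = (-1) − (0) + (0) − (0) + (0) = -1
Net dimensions [L⁻⁴ T⁻¹ Θ⁻¹] ≠ [1] — not dimensionless.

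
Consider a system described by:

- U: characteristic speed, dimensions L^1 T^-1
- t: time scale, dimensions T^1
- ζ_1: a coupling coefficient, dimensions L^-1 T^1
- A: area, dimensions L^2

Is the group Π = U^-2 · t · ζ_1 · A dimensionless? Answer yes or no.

Sum the exponent of each base dimension across the product:
  L: −2·[U]_L + [t]_L + [ζ_1]_L + [A]_L = −2·(1) + (0) + (-1) + (2) = -1
  T: −2·[U]_T + [t]_T + [ζ_1]_T + [A]_T = −2·(-1) + (1) + (1) + (0) = 4
Net dimensions [L⁻¹ T⁴] ≠ [1] — not dimensionless.

no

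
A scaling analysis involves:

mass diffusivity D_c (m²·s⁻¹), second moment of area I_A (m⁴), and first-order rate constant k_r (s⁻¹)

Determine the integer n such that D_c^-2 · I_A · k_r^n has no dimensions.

Balance the T exponent: (-1)·n from k_r, plus −2·(-1) + (0) = 2 from the rest, must sum to zero.
−n + 2 = 0, so n = 2.

2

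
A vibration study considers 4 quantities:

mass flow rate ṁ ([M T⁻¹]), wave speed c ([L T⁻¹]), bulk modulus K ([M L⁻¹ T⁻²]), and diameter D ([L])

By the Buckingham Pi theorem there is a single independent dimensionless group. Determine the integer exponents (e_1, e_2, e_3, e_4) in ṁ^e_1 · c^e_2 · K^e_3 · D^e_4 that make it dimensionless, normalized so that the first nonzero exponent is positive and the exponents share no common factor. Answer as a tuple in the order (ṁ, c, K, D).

(1, 1, -1, -2)

M: e_1·(1) + e_2·(0) + e_3·(1) + e_4·(0) = 0
L: e_1·(0) + e_2·(1) + e_3·(-1) + e_4·(1) = 0
T: e_1·(-1) + e_2·(-1) + e_3·(-2) + e_4·(0) = 0
Solving this homogeneous linear system for the smallest-integer solution (first nonzero entry positive) gives (1, 1, -1, -2).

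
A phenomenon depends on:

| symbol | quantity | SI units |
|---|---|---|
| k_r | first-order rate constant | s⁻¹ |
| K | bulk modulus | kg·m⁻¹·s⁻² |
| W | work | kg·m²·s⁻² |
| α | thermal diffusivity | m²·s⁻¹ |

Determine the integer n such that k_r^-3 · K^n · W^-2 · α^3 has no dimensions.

2

Balance the M exponent: (1)·n from K, plus −3·(0) − 2·(1) + 3·(0) = -2 from the rest, must sum to zero.
n − 2 = 0, so n = 2.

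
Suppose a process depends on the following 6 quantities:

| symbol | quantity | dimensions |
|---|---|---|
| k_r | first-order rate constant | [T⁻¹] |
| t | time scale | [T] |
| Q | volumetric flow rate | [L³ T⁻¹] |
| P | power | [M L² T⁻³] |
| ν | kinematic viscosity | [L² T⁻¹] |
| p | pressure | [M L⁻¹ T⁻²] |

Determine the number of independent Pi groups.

3

There are 6 variables and 3 base dimensions (M, L, T).
The dimension matrix has rank 3.
Independent dimensionless groups: 6 − 3 = 3.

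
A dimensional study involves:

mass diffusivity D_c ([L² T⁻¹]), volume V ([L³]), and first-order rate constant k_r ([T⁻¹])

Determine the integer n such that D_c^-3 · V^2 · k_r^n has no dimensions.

Balance the T exponent: (-1)·n from k_r, plus −3·(-1) + 2·(0) = 3 from the rest, must sum to zero.
−n + 3 = 0, so n = 3.

3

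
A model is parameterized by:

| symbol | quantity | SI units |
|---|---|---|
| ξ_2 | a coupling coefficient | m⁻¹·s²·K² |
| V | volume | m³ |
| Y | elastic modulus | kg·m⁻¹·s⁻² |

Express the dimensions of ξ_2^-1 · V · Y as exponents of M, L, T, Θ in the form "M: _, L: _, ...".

Collect each base-dimension exponent across the product:
  M: −(0) + (0) + (1) = 1
  L: −(-1) + (3) + (-1) = 3
  T: −(2) + (0) + (-2) = -4
  Θ: −(2) + (0) + (0) = -2
So the dimensions are [M L³ T⁻⁴ Θ⁻²].

M: 1, L: 3, T: -4, Θ: -2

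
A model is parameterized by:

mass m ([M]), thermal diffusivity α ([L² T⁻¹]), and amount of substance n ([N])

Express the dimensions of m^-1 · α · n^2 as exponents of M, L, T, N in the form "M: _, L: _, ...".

M: -1, L: 2, T: -1, N: 2

Collect each base-dimension exponent across the product:
  M: −(1) + (0) + 2·(0) = -1
  L: −(0) + (2) + 2·(0) = 2
  T: −(0) + (-1) + 2·(0) = -1
  N: −(0) + (0) + 2·(1) = 2
So the dimensions are [M⁻¹ L² T⁻¹ N²].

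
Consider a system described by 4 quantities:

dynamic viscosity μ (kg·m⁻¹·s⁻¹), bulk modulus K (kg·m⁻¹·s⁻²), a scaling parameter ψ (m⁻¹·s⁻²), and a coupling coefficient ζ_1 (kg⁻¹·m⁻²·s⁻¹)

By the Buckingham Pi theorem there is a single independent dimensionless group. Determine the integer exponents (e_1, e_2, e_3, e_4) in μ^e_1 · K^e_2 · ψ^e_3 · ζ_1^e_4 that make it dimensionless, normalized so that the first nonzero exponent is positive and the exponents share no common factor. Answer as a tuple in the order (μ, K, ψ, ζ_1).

(3, -4, 3, -1)

M: e_1·(1) + e_2·(1) + e_3·(0) + e_4·(-1) = 0
L: e_1·(-1) + e_2·(-1) + e_3·(-1) + e_4·(-2) = 0
T: e_1·(-1) + e_2·(-2) + e_3·(-2) + e_4·(-1) = 0
Solving this homogeneous linear system for the smallest-integer solution (first nonzero entry positive) gives (3, -4, 3, -1).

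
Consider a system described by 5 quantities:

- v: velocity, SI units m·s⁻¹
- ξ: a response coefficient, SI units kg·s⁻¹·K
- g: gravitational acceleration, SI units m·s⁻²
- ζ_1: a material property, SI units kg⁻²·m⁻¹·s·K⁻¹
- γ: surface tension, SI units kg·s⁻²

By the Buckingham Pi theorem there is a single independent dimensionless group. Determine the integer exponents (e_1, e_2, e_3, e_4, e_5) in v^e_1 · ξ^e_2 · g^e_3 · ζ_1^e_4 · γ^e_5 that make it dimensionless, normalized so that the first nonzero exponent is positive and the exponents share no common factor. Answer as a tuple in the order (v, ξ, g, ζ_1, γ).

M: e_1·(0) + e_2·(1) + e_3·(0) + e_4·(-2) + e_5·(1) = 0
L: e_1·(1) + e_2·(0) + e_3·(1) + e_4·(-1) + e_5·(0) = 0
T: e_1·(-1) + e_2·(-1) + e_3·(-2) + e_4·(1) + e_5·(-2) = 0
Θ: e_1·(0) + e_2·(1) + e_3·(0) + e_4·(-1) + e_5·(0) = 0
Solving this homogeneous linear system for the smallest-integer solution (first nonzero entry positive) gives (4, 1, -3, 1, 1).

(4, 1, -3, 1, 1)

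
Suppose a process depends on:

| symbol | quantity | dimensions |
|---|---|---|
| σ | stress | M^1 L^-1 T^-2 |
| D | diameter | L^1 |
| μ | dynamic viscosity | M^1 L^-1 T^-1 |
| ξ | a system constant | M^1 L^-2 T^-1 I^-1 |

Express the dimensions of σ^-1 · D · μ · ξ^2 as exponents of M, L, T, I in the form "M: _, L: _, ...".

Collect each base-dimension exponent across the product:
  M: −(1) + (0) + (1) + 2·(1) = 2
  L: −(-1) + (1) + (-1) + 2·(-2) = -3
  T: −(-2) + (0) + (-1) + 2·(-1) = -1
  I: −(0) + (0) + (0) + 2·(-1) = -2
So the dimensions are [M² L⁻³ T⁻¹ I⁻²].

M: 2, L: -3, T: -1, I: -2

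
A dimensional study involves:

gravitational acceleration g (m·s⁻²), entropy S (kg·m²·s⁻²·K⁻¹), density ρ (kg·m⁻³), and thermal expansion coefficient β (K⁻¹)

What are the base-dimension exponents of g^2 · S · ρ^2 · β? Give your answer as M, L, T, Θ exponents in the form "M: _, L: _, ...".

M: 3, L: -2, T: -6, Θ: -2

Collect each base-dimension exponent across the product:
  M: 2·(0) + (1) + 2·(1) + (0) = 3
  L: 2·(1) + (2) + 2·(-3) + (0) = -2
  T: 2·(-2) + (-2) + 2·(0) + (0) = -6
  Θ: 2·(0) + (-1) + 2·(0) + (-1) = -2
So the dimensions are [M³ L⁻² T⁻⁶ Θ⁻²].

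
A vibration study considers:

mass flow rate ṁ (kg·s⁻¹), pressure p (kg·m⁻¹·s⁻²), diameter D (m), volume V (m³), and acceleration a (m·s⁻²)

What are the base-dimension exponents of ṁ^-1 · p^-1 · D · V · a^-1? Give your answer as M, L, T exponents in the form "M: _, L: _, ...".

M: -2, L: 4, T: 5

Collect each base-dimension exponent across the product:
  M: −(1) − (1) + (0) + (0) − (0) = -2
  L: −(0) − (-1) + (1) + (3) − (1) = 4
  T: −(-1) − (-2) + (0) + (0) − (-2) = 5
So the dimensions are [M⁻² L⁴ T⁵].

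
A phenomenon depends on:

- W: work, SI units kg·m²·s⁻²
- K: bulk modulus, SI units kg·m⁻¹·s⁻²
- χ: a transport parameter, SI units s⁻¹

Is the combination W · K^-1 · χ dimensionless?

Sum the exponent of each base dimension across the product:
  M: [W]_M − [K]_M + [χ]_M = (1) − (1) + (0) = 0
  L: [W]_L − [K]_L + [χ]_L = (2) − (-1) + (0) = 3
  T: [W]_T − [K]_T + [χ]_T = (-2) − (-2) + (-1) = -1
Net dimensions [L³ T⁻¹] ≠ [1] — not dimensionless.

no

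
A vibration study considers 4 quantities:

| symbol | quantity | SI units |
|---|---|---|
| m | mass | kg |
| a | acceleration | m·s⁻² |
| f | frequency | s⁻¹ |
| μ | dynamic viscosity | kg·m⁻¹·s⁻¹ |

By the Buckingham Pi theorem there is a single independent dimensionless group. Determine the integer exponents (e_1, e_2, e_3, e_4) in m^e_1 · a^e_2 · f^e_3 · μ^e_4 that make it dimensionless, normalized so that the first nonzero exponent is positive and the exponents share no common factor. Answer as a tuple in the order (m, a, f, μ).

(1, -1, 3, -1)

M: e_1·(1) + e_2·(0) + e_3·(0) + e_4·(1) = 0
L: e_1·(0) + e_2·(1) + e_3·(0) + e_4·(-1) = 0
T: e_1·(0) + e_2·(-2) + e_3·(-1) + e_4·(-1) = 0
Solving this homogeneous linear system for the smallest-integer solution (first nonzero entry positive) gives (1, -1, 3, -1).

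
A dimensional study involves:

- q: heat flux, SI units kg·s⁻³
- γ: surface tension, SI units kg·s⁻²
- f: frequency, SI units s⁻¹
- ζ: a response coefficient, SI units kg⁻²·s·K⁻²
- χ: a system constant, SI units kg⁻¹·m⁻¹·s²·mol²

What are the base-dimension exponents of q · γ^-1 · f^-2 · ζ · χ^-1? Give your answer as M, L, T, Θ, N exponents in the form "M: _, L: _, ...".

M: -1, L: 1, T: 0, Θ: -2, N: -2

Collect each base-dimension exponent across the product:
  M: (1) − (1) − 2·(0) + (-2) − (-1) = -1
  L: (0) − (0) − 2·(0) + (0) − (-1) = 1
  T: (-3) − (-2) − 2·(-1) + (1) − (2) = 0
  Θ: (0) − (0) − 2·(0) + (-2) − (0) = -2
  N: (0) − (0) − 2·(0) + (0) − (2) = -2
So the dimensions are [M⁻¹ L Θ⁻² N⁻²].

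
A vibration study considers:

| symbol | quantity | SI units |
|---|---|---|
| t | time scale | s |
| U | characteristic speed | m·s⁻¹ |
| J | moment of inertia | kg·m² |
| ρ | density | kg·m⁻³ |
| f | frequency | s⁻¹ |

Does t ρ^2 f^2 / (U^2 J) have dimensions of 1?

no

Sum the exponent of each base dimension across the product:
  M: [t]_M − 2·[U]_M − [J]_M + 2·[ρ]_M + 2·[f]_M = (0) − 2·(0) − (1) + 2·(1) + 2·(0) = 1
  L: [t]_L − 2·[U]_L − [J]_L + 2·[ρ]_L + 2·[f]_L = (0) − 2·(1) − (2) + 2·(-3) + 2·(0) = -10
  T: [t]_T − 2·[U]_T − [J]_T + 2·[ρ]_T + 2·[f]_T = (1) − 2·(-1) − (0) + 2·(0) + 2·(-1) = 1
Net dimensions [M L⁻¹⁰ T] ≠ [1] — not dimensionless.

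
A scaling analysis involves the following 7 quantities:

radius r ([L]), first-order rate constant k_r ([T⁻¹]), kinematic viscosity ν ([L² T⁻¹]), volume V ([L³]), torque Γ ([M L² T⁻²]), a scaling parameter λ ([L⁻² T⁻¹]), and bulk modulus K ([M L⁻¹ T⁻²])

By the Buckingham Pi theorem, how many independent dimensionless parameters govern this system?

There are 7 variables and 3 base dimensions (M, L, T).
The dimension matrix has rank 3.
Independent dimensionless groups: 7 − 3 = 4.

4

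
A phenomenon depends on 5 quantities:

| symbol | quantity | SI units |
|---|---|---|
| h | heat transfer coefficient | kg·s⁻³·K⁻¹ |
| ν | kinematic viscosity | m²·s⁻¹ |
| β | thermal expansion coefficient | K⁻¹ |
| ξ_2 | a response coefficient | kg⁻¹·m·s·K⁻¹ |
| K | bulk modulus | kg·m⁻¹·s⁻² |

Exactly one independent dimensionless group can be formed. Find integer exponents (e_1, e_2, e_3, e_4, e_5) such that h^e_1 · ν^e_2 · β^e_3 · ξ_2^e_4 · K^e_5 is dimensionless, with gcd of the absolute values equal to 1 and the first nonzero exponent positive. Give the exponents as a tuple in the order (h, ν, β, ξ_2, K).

M: e_1·(1) + e_2·(0) + e_3·(0) + e_4·(-1) + e_5·(1) = 0
L: e_1·(0) + e_2·(2) + e_3·(0) + e_4·(1) + e_5·(-1) = 0
T: e_1·(-3) + e_2·(-1) + e_3·(0) + e_4·(1) + e_5·(-2) = 0
Θ: e_1·(-1) + e_2·(0) + e_3·(-1) + e_4·(-1) + e_5·(0) = 0
Solving this homogeneous linear system for the smallest-integer solution (first nonzero entry positive) gives (2, -1, -1, -1, -3).

(2, -1, -1, -1, -3)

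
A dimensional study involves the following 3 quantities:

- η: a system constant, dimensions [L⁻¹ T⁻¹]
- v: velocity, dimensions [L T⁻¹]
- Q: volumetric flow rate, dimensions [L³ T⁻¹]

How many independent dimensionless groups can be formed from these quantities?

1

There are 3 variables and 2 base dimensions (L, T).
The dimension matrix has rank 2.
Independent dimensionless groups: 3 − 2 = 1.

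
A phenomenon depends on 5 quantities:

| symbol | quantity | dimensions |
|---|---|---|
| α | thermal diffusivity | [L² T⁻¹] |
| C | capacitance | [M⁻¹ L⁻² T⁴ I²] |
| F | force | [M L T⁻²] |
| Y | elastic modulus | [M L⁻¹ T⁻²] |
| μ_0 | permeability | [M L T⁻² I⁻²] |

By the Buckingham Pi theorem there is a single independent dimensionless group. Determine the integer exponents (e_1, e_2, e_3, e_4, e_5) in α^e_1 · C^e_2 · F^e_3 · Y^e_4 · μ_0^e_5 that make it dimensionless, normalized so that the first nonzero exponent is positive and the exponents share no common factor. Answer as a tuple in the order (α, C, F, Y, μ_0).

M: e_1·(0) + e_2·(-1) + e_3·(1) + e_4·(1) + e_5·(1) = 0
L: e_1·(2) + e_2·(-2) + e_3·(1) + e_4·(-1) + e_5·(1) = 0
T: e_1·(-1) + e_2·(4) + e_3·(-2) + e_4·(-2) + e_5·(-2) = 0
I: e_1·(0) + e_2·(2) + e_3·(0) + e_4·(0) + e_5·(-2) = 0
Solving this homogeneous linear system for the smallest-integer solution (first nonzero entry positive) gives (4, 2, -3, 3, 2).

(4, 2, -3, 3, 2)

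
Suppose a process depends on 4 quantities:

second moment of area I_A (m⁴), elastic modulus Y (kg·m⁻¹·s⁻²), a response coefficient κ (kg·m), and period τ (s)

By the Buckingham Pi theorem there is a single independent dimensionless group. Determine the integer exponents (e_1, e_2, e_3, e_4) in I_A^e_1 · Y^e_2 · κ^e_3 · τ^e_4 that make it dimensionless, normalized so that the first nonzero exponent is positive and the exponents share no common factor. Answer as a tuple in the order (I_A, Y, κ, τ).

(1, 2, -2, 4)

M: e_1·(0) + e_2·(1) + e_3·(1) + e_4·(0) = 0
L: e_1·(4) + e_2·(-1) + e_3·(1) + e_4·(0) = 0
T: e_1·(0) + e_2·(-2) + e_3·(0) + e_4·(1) = 0
Solving this homogeneous linear system for the smallest-integer solution (first nonzero entry positive) gives (1, 2, -2, 4).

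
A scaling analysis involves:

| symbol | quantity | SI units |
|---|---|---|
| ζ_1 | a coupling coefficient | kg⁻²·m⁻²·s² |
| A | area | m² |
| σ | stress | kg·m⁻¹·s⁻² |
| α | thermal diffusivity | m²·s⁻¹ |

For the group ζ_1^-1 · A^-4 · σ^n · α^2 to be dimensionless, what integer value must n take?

Balance the M exponent: (1)·n from σ, plus −(-2) − 4·(0) + 2·(0) = 2 from the rest, must sum to zero.
n + 2 = 0, so n = -2.

-2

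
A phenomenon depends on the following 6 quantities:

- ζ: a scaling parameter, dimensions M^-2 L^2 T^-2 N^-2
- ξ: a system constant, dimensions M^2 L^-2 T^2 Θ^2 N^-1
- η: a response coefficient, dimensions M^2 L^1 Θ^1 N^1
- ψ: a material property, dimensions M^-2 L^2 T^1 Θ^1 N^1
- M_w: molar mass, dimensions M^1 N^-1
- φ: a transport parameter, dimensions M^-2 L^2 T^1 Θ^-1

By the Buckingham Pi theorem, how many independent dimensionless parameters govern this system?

There are 6 variables and 5 base dimensions (M, L, T, Θ, N).
The dimension matrix has rank 5.
Independent dimensionless groups: 6 − 5 = 1.

1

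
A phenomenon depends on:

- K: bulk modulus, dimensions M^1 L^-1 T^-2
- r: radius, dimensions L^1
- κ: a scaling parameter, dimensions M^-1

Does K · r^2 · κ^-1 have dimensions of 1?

no

Sum the exponent of each base dimension across the product:
  M: [K]_M + 2·[r]_M − [κ]_M = (1) + 2·(0) − (-1) = 2
  L: [K]_L + 2·[r]_L − [κ]_L = (-1) + 2·(1) − (0) = 1
  T: [K]_T + 2·[r]_T − [κ]_T = (-2) + 2·(0) − (0) = -2
Net dimensions [M² L T⁻²] ≠ [1] — not dimensionless.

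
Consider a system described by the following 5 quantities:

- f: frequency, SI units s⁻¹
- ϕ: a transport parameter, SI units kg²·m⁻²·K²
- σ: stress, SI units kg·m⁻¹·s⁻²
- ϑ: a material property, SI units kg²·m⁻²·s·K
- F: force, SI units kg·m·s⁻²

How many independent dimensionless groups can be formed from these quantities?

There are 5 variables and 4 base dimensions (M, L, T, Θ).
The dimension matrix has rank 4.
Independent dimensionless groups: 5 − 4 = 1.

1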